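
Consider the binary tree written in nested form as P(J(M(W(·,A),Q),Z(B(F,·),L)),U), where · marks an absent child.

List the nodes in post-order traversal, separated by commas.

Post-order visits the left subtree, then the right subtree, then the node.
At P: go left to J.
  At J: go left to M.
    At M: go left to W.
      At W: no left child.
      At W: go right to A.
        A is a leaf — visit A.
      Visit W.
    At M: go right to Q.
      Q is a leaf — visit Q.
    Visit M.
  At J: go right to Z.
    At Z: go left to B.
      At B: go left to F.
        F is a leaf — visit F.
      At B: no right child.
      Visit B.
    At Z: go right to L.
      L is a leaf — visit L.
    Visit Z.
  Visit J.
At P: go right to U.
  U is a leaf — visit U.
Visit P.

A, W, Q, M, F, B, L, Z, J, U, P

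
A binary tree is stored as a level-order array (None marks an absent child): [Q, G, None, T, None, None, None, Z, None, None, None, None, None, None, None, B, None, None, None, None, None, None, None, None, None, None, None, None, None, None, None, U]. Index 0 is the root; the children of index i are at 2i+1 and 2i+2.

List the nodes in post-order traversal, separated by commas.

Post-order visits the left subtree, then the right subtree, then the node.
At Q: go left to G.
  At G: go left to T.
    At T: go left to Z.
      At Z: go left to B.
        At B: go left to U.
          U is a leaf — visit U.
        At B: no right child.
        Visit B.
      At Z: no right child.
      Visit Z.
    At T: no right child.
    Visit T.
  At G: no right child.
  Visit G.
At Q: no right child.
Visit Q.

U, B, Z, T, G, Q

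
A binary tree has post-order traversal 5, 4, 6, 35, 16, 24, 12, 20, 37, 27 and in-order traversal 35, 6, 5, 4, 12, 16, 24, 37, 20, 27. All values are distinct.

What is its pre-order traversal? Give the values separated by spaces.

27 37 12 35 6 4 5 24 16 20

The last element of post-order is the root; it splits in-order into left and right subtrees.
Root 27: left subtree has 9 nodes {35, 6, 5, 4, 12, 16, 24, 37, 20}, right has 0 { }.
  Root 37: left subtree has 7 nodes {35, 6, 5, 4, 12, 16, 24}, right has 1 {20}.
    Root 12: left subtree has 4 nodes {35, 6, 5, 4}, right has 2 {16, 24}.
      Root 35: left subtree has 0 nodes { }, right has 3 {6, 5, 4}.
        Root 6: left subtree has 0 nodes { }, right has 2 {5, 4}.
          Root 4: left subtree has 1 node {5}, right has 0 { }.
      Root 24: left subtree has 1 node {16}, right has 0 { }.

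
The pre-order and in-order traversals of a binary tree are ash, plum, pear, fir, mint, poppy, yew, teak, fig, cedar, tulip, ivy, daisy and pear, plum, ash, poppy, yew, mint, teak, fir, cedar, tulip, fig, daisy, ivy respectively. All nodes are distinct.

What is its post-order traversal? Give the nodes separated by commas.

The first element of pre-order is the root; it splits in-order into left and right subtrees.
Root ash: left subtree has 2 nodes {pear, plum}, right has 10 {poppy, yew, mint, teak, fir, cedar, tulip, fig, daisy, ivy}.
  Root plum: left subtree has 1 node {pear}, right has 0 { }.
  Root fir: left subtree has 4 nodes {poppy, yew, mint, teak}, right has 5 {cedar, tulip, fig, daisy, ivy}.
    Root mint: left subtree has 2 nodes {poppy, yew}, right has 1 {teak}.
      Root poppy: left subtree has 0 nodes { }, right has 1 {yew}.
    Root fig: left subtree has 2 nodes {cedar, tulip}, right has 2 {daisy, ivy}.
      Root cedar: left subtree has 0 nodes { }, right has 1 {tulip}.
      Root ivy: left subtree has 1 node {daisy}, right has 0 { }.

pear, plum, yew, poppy, teak, mint, tulip, cedar, daisy, ivy, fig, fir, ash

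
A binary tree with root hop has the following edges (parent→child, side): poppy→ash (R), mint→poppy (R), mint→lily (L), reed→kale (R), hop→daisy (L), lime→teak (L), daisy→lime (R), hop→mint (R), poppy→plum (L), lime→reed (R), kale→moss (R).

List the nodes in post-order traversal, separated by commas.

Post-order visits the left subtree, then the right subtree, then the node.
At hop: go left to daisy.
  At daisy: no left child.
  At daisy: go right to lime.
    At lime: go left to teak.
      teak is a leaf — visit teak.
    At lime: go right to reed.
      At reed: no left child.
      At reed: go right to kale.
        At kale: no left child.
        At kale: go right to moss.
          moss is a leaf — visit moss.
        Visit kale.
      Visit reed.
    Visit lime.
  Visit daisy.
At hop: go right to mint.
  At mint: go left to lily.
    lily is a leaf — visit lily.
  At mint: go right to poppy.
    At poppy: go left to plum.
      plum is a leaf — visit plum.
    At poppy: go right to ash.
      ash is a leaf — visit ash.
    Visit poppy.
  Visit mint.
Visit hop.

teak, moss, kale, reed, lime, daisy, lily, plum, ash, poppy, mint, hop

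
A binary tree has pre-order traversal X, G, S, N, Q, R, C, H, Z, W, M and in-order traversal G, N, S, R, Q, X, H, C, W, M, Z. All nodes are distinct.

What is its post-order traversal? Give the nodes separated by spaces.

The first element of pre-order is the root; it splits in-order into left and right subtrees.
Root X: left subtree has 5 nodes {G, N, S, R, Q}, right has 5 {H, C, W, M, Z}.
  Root G: left subtree has 0 nodes { }, right has 4 {N, S, R, Q}.
    Root S: left subtree has 1 node {N}, right has 2 {R, Q}.
      Root Q: left subtree has 1 node {R}, right has 0 { }.
  Root C: left subtree has 1 node {H}, right has 3 {W, M, Z}.
    Root Z: left subtree has 2 nodes {W, M}, right has 0 { }.
      Root W: left subtree has 0 nodes { }, right has 1 {M}.

N R Q S G H M W Z C X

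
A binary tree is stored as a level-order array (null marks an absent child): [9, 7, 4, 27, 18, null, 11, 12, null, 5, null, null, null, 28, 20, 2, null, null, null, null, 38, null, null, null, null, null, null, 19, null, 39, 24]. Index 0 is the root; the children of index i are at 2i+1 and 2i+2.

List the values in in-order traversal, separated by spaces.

In-order visits the left subtree, then the node, then the right subtree.
At 9: go left to 7.
  At 7: go left to 27.
    At 27: go left to 12.
      At 12: go left to 2.
        2 is a leaf — visit 2.
      Visit 12.
      At 12: no right child.
    Visit 27.
    At 27: no right child.
  Visit 7.
  At 7: go right to 18.
    At 18: go left to 5.
      At 5: no left child.
      Visit 5.
      At 5: go right to 38.
        38 is a leaf — visit 38.
    Visit 18.
    At 18: no right child.
Visit 9.
At 9: go right to 4.
  At 4: no left child.
  Visit 4.
  At 4: go right to 11.
    At 11: go left to 28.
      At 28: go left to 19.
        19 is a leaf — visit 19.
      Visit 28.
      At 28: no right child.
    Visit 11.
    At 11: go right to 20.
      At 20: go left to 39.
        39 is a leaf — visit 39.
      Visit 20.
      At 20: go right to 24.
        24 is a leaf — visit 24.

2 12 27 7 5 38 18 9 4 19 28 11 39 20 24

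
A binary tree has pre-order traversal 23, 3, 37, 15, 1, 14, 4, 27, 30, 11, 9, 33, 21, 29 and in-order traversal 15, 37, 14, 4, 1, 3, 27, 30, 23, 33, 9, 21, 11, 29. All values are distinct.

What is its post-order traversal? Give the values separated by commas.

The first element of pre-order is the root; it splits in-order into left and right subtrees.
Root 23: left subtree has 8 nodes {15, 37, 14, 4, 1, 3, 27, 30}, right has 5 {33, 9, 21, 11, 29}.
  Root 3: left subtree has 5 nodes {15, 37, 14, 4, 1}, right has 2 {27, 30}.
    Root 37: left subtree has 1 node {15}, right has 3 {14, 4, 1}.
      Root 1: left subtree has 2 nodes {14, 4}, right has 0 { }.
        Root 14: left subtree has 0 nodes { }, right has 1 {4}.
    Root 27: left subtree has 0 nodes { }, right has 1 {30}.
  Root 11: left subtree has 3 nodes {33, 9, 21}, right has 1 {29}.
    Root 9: left subtree has 1 node {33}, right has 1 {21}.

15, 4, 14, 1, 37, 30, 27, 3, 33, 21, 9, 29, 11, 23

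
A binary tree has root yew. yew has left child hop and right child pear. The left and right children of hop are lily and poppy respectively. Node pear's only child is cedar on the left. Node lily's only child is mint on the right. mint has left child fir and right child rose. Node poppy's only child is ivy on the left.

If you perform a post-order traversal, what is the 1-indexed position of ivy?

Post-order visits the left subtree, then the right subtree, then the node.
At yew: go left to hop.
  At hop: go left to lily.
    At lily: no left child.
    At lily: go right to mint.
      At mint: go left to fir.
        fir is a leaf — visit fir.
      At mint: go right to rose.
        rose is a leaf — visit rose.
      Visit mint.
    Visit lily.
  At hop: go right to poppy.
    At poppy: go left to ivy.
      ivy is a leaf — visit ivy.
    At poppy: no right child.
    Visit poppy.
  Visit hop.
At yew: go right to pear.
  At pear: go left to cedar.
    cedar is a leaf — visit cedar.
  At pear: no right child.
  Visit pear.
Visit yew.
Full post-order sequence: fir, rose, mint, lily, ivy, poppy, hop, cedar, pear, yew.

5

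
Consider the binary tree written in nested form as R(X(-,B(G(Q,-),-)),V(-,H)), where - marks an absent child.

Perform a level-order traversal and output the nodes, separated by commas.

R, X, V, B, H, G, Q

Level-order visits nodes level by level from the root, left to right within each level.
Level 0: R
Level 1: X, V
Level 2: B, H
Level 3: G
Level 4: Q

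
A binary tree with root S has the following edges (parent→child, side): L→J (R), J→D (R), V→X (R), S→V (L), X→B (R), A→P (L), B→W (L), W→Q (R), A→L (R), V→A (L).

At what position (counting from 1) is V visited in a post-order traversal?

10

Post-order visits the left subtree, then the right subtree, then the node.
At S: go left to V.
  At V: go left to A.
    At A: go left to P.
      P is a leaf — visit P.
    At A: go right to L.
      At L: no left child.
      At L: go right to J.
        At J: no left child.
        At J: go right to D.
          D is a leaf — visit D.
        Visit J.
      Visit L.
    Visit A.
  At V: go right to X.
    At X: no left child.
    At X: go right to B.
      At B: go left to W.
        At W: no left child.
        At W: go right to Q.
          Q is a leaf — visit Q.
        Visit W.
      At B: no right child.
      Visit B.
    Visit X.
  Visit V.
At S: no right child.
Visit S.
Full post-order sequence: P, D, J, L, A, Q, W, B, X, V, S.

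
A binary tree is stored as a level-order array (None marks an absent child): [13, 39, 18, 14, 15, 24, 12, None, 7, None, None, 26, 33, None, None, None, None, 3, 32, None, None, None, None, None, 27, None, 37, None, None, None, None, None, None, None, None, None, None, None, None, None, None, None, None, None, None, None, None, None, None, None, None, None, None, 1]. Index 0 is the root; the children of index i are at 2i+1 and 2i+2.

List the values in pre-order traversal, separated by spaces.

13 39 14 7 3 32 15 18 24 26 27 33 37 1 12

Pre-order visits the node, then its left subtree, then its right subtree.
Visit 13.
At 13: go left to 39.
  Visit 39.
  At 39: go left to 14.
    Visit 14.
    At 14: no left child.
    At 14: go right to 7.
      Visit 7.
      At 7: go left to 3.
        3 is a leaf — visit 3.
      At 7: go right to 32.
        32 is a leaf — visit 32.
  At 39: go right to 15.
    15 is a leaf — visit 15.
At 13: go right to 18.
  Visit 18.
  At 18: go left to 24.
    Visit 24.
    At 24: go left to 26.
      Visit 26.
      At 26: no left child.
      At 26: go right to 27.
        27 is a leaf — visit 27.
    At 24: go right to 33.
      Visit 33.
      At 33: no left child.
      At 33: go right to 37.
        Visit 37.
        At 37: go left to 1.
          1 is a leaf — visit 1.
        At 37: no right child.
  At 18: go right to 12.
    12 is a leaf — visit 12.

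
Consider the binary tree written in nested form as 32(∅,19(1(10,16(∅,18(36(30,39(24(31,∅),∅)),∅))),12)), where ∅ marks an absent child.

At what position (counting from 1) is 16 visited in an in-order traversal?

4

In-order visits the left subtree, then the node, then the right subtree.
At 32: no left child.
Visit 32.
At 32: go right to 19.
  At 19: go left to 1.
    At 1: go left to 10.
      10 is a leaf — visit 10.
    Visit 1.
    At 1: go right to 16.
      At 16: no left child.
      Visit 16.
      At 16: go right to 18.
        At 18: go left to 36.
          At 36: go left to 30.
            30 is a leaf — visit 30.
          Visit 36.
          At 36: go right to 39.
            At 39: go left to 24.
              At 24: go left to 31.
                31 is a leaf — visit 31.
              Visit 24.
              At 24: no right child.
            Visit 39.
            At 39: no right child.
        Visit 18.
        At 18: no right child.
  Visit 19.
  At 19: go right to 12.
    12 is a leaf — visit 12.
Full in-order sequence: 32, 10, 1, 16, 30, 36, 31, 24, 39, 18, 19, 12.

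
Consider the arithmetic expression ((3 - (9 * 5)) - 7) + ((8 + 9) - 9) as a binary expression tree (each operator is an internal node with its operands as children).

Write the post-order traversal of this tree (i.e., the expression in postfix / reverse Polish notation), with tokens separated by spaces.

3 9 5 * - 7 - 8 9 + 9 - +

Post-order on an expression tree gives postfix notation: for each operator, emit left operand, right operand, then the operator.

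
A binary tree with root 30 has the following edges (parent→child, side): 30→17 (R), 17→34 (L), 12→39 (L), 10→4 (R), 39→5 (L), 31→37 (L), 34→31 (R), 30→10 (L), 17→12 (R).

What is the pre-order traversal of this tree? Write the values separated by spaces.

30 10 4 17 34 31 37 12 39 5

Pre-order visits the node, then its left subtree, then its right subtree.
Visit 30.
At 30: go left to 10.
  Visit 10.
  At 10: no left child.
  At 10: go right to 4.
    4 is a leaf — visit 4.
At 30: go right to 17.
  Visit 17.
  At 17: go left to 34.
    Visit 34.
    At 34: no left child.
    At 34: go right to 31.
      Visit 31.
      At 31: go left to 37.
        37 is a leaf — visit 37.
      At 31: no right child.
  At 17: go right to 12.
    Visit 12.
    At 12: go left to 39.
      Visit 39.
      At 39: go left to 5.
        5 is a leaf — visit 5.
      At 39: no right child.
    At 12: no right child.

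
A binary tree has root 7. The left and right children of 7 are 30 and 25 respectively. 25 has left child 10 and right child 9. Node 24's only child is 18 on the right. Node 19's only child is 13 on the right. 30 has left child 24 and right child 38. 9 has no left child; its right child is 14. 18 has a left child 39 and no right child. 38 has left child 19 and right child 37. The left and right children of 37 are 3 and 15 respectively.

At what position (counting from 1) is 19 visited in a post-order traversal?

Post-order visits the left subtree, then the right subtree, then the node.
At 7: go left to 30.
  At 30: go left to 24.
    At 24: no left child.
    At 24: go right to 18.
      At 18: go left to 39.
        39 is a leaf — visit 39.
      At 18: no right child.
      Visit 18.
    Visit 24.
  At 30: go right to 38.
    At 38: go left to 19.
      At 19: no left child.
      At 19: go right to 13.
        13 is a leaf — visit 13.
      Visit 19.
    At 38: go right to 37.
      At 37: go left to 3.
        3 is a leaf — visit 3.
      At 37: go right to 15.
        15 is a leaf — visit 15.
      Visit 37.
    Visit 38.
  Visit 30.
At 7: go right to 25.
  At 25: go left to 10.
    10 is a leaf — visit 10.
  At 25: go right to 9.
    At 9: no left child.
    At 9: go right to 14.
      14 is a leaf — visit 14.
    Visit 9.
  Visit 25.
Visit 7.
Full post-order sequence: 39, 18, 24, 13, 19, 3, 15, 37, 38, 30, 10, 14, 9, 25, 7.

5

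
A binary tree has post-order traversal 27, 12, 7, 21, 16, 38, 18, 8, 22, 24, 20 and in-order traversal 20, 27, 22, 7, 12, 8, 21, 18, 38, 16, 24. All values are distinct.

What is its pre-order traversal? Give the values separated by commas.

The last element of post-order is the root; it splits in-order into left and right subtrees.
Root 20: left subtree has 0 nodes { }, right has 10 {27, 22, 7, 12, 8, 21, 18, 38, 16, 24}.
  Root 24: left subtree has 9 nodes {27, 22, 7, 12, 8, 21, 18, 38, 16}, right has 0 { }.
    Root 22: left subtree has 1 node {27}, right has 7 {7, 12, 8, 21, 18, 38, 16}.
      Root 8: left subtree has 2 nodes {7, 12}, right has 4 {21, 18, 38, 16}.
        Root 7: left subtree has 0 nodes { }, right has 1 {12}.
        Root 18: left subtree has 1 node {21}, right has 2 {38, 16}.
          Root 38: left subtree has 0 nodes { }, right has 1 {16}.

20, 24, 22, 27, 8, 7, 12, 18, 21, 38, 16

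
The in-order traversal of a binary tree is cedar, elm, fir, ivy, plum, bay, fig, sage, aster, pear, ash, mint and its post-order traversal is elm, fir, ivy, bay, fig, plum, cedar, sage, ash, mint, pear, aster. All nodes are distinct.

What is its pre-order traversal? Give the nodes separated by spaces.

aster sage cedar plum ivy fir elm fig bay pear mint ash

The last element of post-order is the root; it splits in-order into left and right subtrees.
Root aster: left subtree has 8 nodes {cedar, elm, fir, ivy, plum, bay, fig, sage}, right has 3 {pear, ash, mint}.
  Root sage: left subtree has 7 nodes {cedar, elm, fir, ivy, plum, bay, fig}, right has 0 { }.
    Root cedar: left subtree has 0 nodes { }, right has 6 {elm, fir, ivy, plum, bay, fig}.
      Root plum: left subtree has 3 nodes {elm, fir, ivy}, right has 2 {bay, fig}.
        Root ivy: left subtree has 2 nodes {elm, fir}, right has 0 { }.
          Root fir: left subtree has 1 node {elm}, right has 0 { }.
        Root fig: left subtree has 1 node {bay}, right has 0 { }.
  Root pear: left subtree has 0 nodes { }, right has 2 {ash, mint}.
    Root mint: left subtree has 1 node {ash}, right has 0 { }.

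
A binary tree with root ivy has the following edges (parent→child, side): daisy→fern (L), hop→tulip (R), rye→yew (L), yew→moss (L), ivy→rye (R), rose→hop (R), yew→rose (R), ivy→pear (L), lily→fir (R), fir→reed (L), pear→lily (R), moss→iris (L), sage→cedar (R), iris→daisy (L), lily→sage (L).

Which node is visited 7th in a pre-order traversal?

Pre-order visits the node, then its left subtree, then its right subtree.
Visit ivy.
At ivy: go left to pear.
  Visit pear.
  At pear: no left child.
  At pear: go right to lily.
    Visit lily.
    At lily: go left to sage.
      Visit sage.
      At sage: no left child.
      At sage: go right to cedar.
        cedar is a leaf — visit cedar.
    At lily: go right to fir.
      Visit fir.
      At fir: go left to reed.
        reed is a leaf — visit reed.
      At fir: no right child.
At ivy: go right to rye.
  Visit rye.
  At rye: go left to yew.
    Visit yew.
    At yew: go left to moss.
      Visit moss.
      At moss: go left to iris.
        Visit iris.
        At iris: go left to daisy.
          Visit daisy.
          At daisy: go left to fern.
            fern is a leaf — visit fern.
          At daisy: no right child.
        At iris: no right child.
      At moss: no right child.
    At yew: go right to rose.
      Visit rose.
      At rose: no left child.
      At rose: go right to hop.
        Visit hop.
        At hop: no left child.
        At hop: go right to tulip.
          tulip is a leaf — visit tulip.
  At rye: no right child.
Full pre-order sequence: ivy, pear, lily, sage, cedar, fir, reed, rye, yew, moss, iris, daisy, fern, rose, hop, tulip.

reed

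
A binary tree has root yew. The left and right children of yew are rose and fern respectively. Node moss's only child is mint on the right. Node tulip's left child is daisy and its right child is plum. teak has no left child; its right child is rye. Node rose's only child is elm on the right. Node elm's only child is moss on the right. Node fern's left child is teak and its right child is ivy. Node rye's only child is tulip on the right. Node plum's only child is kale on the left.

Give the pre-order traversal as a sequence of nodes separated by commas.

yew, rose, elm, moss, mint, fern, teak, rye, tulip, daisy, plum, kale, ivy

Pre-order visits the node, then its left subtree, then its right subtree.
Visit yew.
At yew: go left to rose.
  Visit rose.
  At rose: no left child.
  At rose: go right to elm.
    Visit elm.
    At elm: no left child.
    At elm: go right to moss.
      Visit moss.
      At moss: no left child.
      At moss: go right to mint.
        mint is a leaf — visit mint.
At yew: go right to fern.
  Visit fern.
  At fern: go left to teak.
    Visit teak.
    At teak: no left child.
    At teak: go right to rye.
      Visit rye.
      At rye: no left child.
      At rye: go right to tulip.
        Visit tulip.
        At tulip: go left to daisy.
          daisy is a leaf — visit daisy.
        At tulip: go right to plum.
          Visit plum.
          At plum: go left to kale.
            kale is a leaf — visit kale.
          At plum: no right child.
  At fern: go right to ivy.
    ivy is a leaf — visit ivy.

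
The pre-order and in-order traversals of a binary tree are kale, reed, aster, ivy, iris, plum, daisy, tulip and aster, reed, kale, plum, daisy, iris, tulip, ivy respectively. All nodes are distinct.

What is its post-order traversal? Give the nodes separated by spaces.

The first element of pre-order is the root; it splits in-order into left and right subtrees.
Root kale: left subtree has 2 nodes {aster, reed}, right has 5 {plum, daisy, iris, tulip, ivy}.
  Root reed: left subtree has 1 node {aster}, right has 0 { }.
  Root ivy: left subtree has 4 nodes {plum, daisy, iris, tulip}, right has 0 { }.
    Root iris: left subtree has 2 nodes {plum, daisy}, right has 1 {tulip}.
      Root plum: left subtree has 0 nodes { }, right has 1 {daisy}.

aster reed daisy plum tulip iris ivy kale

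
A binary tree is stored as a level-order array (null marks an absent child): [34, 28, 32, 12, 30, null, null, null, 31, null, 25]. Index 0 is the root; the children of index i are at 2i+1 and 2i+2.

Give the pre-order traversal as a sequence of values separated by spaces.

34 28 12 31 30 25 32

Pre-order visits the node, then its left subtree, then its right subtree.
Visit 34.
At 34: go left to 28.
  Visit 28.
  At 28: go left to 12.
    Visit 12.
    At 12: no left child.
    At 12: go right to 31.
      31 is a leaf — visit 31.
  At 28: go right to 30.
    Visit 30.
    At 30: no left child.
    At 30: go right to 25.
      25 is a leaf — visit 25.
At 34: go right to 32.
  32 is a leaf — visit 32.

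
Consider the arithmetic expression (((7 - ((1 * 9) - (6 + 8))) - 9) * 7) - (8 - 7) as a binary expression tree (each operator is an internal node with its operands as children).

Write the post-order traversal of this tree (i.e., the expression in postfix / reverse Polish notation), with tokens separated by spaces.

7 1 9 * 6 8 + - - 9 - 7 * 8 7 - -

Post-order on an expression tree gives postfix notation: for each operator, emit left operand, right operand, then the operator.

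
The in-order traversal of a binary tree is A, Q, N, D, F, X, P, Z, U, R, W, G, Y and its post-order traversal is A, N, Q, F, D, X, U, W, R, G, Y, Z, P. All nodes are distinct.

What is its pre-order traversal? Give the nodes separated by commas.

P, X, D, Q, A, N, F, Z, Y, G, R, U, W

The last element of post-order is the root; it splits in-order into left and right subtrees.
Root P: left subtree has 6 nodes {A, Q, N, D, F, X}, right has 6 {Z, U, R, W, G, Y}.
  Root X: left subtree has 5 nodes {A, Q, N, D, F}, right has 0 { }.
    Root D: left subtree has 3 nodes {A, Q, N}, right has 1 {F}.
      Root Q: left subtree has 1 node {A}, right has 1 {N}.
  Root Z: left subtree has 0 nodes { }, right has 5 {U, R, W, G, Y}.
    Root Y: left subtree has 4 nodes {U, R, W, G}, right has 0 { }.
      Root G: left subtree has 3 nodes {U, R, W}, right has 0 { }.
        Root R: left subtree has 1 node {U}, right has 1 {W}.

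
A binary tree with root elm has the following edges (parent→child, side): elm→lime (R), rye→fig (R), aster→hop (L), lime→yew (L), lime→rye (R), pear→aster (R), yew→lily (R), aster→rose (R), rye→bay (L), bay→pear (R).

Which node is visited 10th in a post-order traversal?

Post-order visits the left subtree, then the right subtree, then the node.
At elm: no left child.
At elm: go right to lime.
  At lime: go left to yew.
    At yew: no left child.
    At yew: go right to lily.
      lily is a leaf — visit lily.
    Visit yew.
  At lime: go right to rye.
    At rye: go left to bay.
      At bay: no left child.
      At bay: go right to pear.
        At pear: no left child.
        At pear: go right to aster.
          At aster: go left to hop.
            hop is a leaf — visit hop.
          At aster: go right to rose.
            rose is a leaf — visit rose.
          Visit aster.
        Visit pear.
      Visit bay.
    At rye: go right to fig.
      fig is a leaf — visit fig.
    Visit rye.
  Visit lime.
Visit elm.
Full post-order sequence: lily, yew, hop, rose, aster, pear, bay, fig, rye, lime, elm.

lime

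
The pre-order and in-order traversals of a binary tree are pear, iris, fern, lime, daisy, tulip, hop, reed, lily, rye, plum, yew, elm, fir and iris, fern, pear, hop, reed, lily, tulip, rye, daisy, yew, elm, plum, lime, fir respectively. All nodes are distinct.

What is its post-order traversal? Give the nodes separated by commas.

The first element of pre-order is the root; it splits in-order into left and right subtrees.
Root pear: left subtree has 2 nodes {iris, fern}, right has 11 {hop, reed, lily, tulip, rye, daisy, yew, elm, plum, lime, fir}.
  Root iris: left subtree has 0 nodes { }, right has 1 {fern}.
  Root lime: left subtree has 9 nodes {hop, reed, lily, tulip, rye, daisy, yew, elm, plum}, right has 1 {fir}.
    Root daisy: left subtree has 5 nodes {hop, reed, lily, tulip, rye}, right has 3 {yew, elm, plum}.
      Root tulip: left subtree has 3 nodes {hop, reed, lily}, right has 1 {rye}.
        Root hop: left subtree has 0 nodes { }, right has 2 {reed, lily}.
          Root reed: left subtree has 0 nodes { }, right has 1 {lily}.
      Root plum: left subtree has 2 nodes {yew, elm}, right has 0 { }.
        Root yew: left subtree has 0 nodes { }, right has 1 {elm}.

fern, iris, lily, reed, hop, rye, tulip, elm, yew, plum, daisy, fir, lime, pear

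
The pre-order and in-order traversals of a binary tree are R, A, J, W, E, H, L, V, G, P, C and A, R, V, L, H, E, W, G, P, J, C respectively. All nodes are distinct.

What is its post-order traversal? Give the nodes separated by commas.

A, V, L, H, E, P, G, W, C, J, R

The first element of pre-order is the root; it splits in-order into left and right subtrees.
Root R: left subtree has 1 node {A}, right has 9 {V, L, H, E, W, G, P, J, C}.
  Root J: left subtree has 7 nodes {V, L, H, E, W, G, P}, right has 1 {C}.
    Root W: left subtree has 4 nodes {V, L, H, E}, right has 2 {G, P}.
      Root E: left subtree has 3 nodes {V, L, H}, right has 0 { }.
        Root H: left subtree has 2 nodes {V, L}, right has 0 { }.
          Root L: left subtree has 1 node {V}, right has 0 { }.
      Root G: left subtree has 0 nodes { }, right has 1 {P}.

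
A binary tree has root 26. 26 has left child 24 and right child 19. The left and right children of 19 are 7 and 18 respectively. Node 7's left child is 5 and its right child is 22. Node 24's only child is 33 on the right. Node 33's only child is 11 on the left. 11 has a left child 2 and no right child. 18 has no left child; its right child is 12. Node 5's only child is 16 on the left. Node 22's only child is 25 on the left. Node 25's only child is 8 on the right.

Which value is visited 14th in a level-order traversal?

Level-order visits nodes level by level from the root, left to right within each level.
Level 0: 26
Level 1: 24, 19
Level 2: 33, 7, 18
Level 3: 11, 5, 22, 12
Level 4: 2, 16, 25
Level 5: 8
Full level-order sequence: 26, 24, 19, 33, 7, 18, 11, 5, 22, 12, 2, 16, 25, 8.

8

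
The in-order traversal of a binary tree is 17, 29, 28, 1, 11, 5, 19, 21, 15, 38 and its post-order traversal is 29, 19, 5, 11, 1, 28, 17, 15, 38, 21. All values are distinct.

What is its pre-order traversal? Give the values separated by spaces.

21 17 28 29 1 11 5 19 38 15

The last element of post-order is the root; it splits in-order into left and right subtrees.
Root 21: left subtree has 7 nodes {17, 29, 28, 1, 11, 5, 19}, right has 2 {15, 38}.
  Root 17: left subtree has 0 nodes { }, right has 6 {29, 28, 1, 11, 5, 19}.
    Root 28: left subtree has 1 node {29}, right has 4 {1, 11, 5, 19}.
      Root 1: left subtree has 0 nodes { }, right has 3 {11, 5, 19}.
        Root 11: left subtree has 0 nodes { }, right has 2 {5, 19}.
          Root 5: left subtree has 0 nodes { }, right has 1 {19}.
  Root 38: left subtree has 1 node {15}, right has 0 { }.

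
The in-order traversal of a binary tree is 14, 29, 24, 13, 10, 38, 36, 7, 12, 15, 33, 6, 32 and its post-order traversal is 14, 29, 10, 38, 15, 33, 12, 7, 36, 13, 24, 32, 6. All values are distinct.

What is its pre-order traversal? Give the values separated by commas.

6, 24, 29, 14, 13, 36, 38, 10, 7, 12, 33, 15, 32

The last element of post-order is the root; it splits in-order into left and right subtrees.
Root 6: left subtree has 11 nodes {14, 29, 24, 13, 10, 38, 36, 7, 12, 15, 33}, right has 1 {32}.
  Root 24: left subtree has 2 nodes {14, 29}, right has 8 {13, 10, 38, 36, 7, 12, 15, 33}.
    Root 29: left subtree has 1 node {14}, right has 0 { }.
    Root 13: left subtree has 0 nodes { }, right has 7 {10, 38, 36, 7, 12, 15, 33}.
      Root 36: left subtree has 2 nodes {10, 38}, right has 4 {7, 12, 15, 33}.
        Root 38: left subtree has 1 node {10}, right has 0 { }.
        Root 7: left subtree has 0 nodes { }, right has 3 {12, 15, 33}.
          Root 12: left subtree has 0 nodes { }, right has 2 {15, 33}.
            Root 33: left subtree has 1 node {15}, right has 0 { }.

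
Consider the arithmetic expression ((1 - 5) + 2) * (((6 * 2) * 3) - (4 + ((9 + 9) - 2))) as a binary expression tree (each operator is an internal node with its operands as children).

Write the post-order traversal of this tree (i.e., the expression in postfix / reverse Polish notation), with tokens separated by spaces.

Post-order on an expression tree gives postfix notation: for each operator, emit left operand, right operand, then the operator.

1 5 - 2 + 6 2 * 3 * 4 9 9 + 2 - + - *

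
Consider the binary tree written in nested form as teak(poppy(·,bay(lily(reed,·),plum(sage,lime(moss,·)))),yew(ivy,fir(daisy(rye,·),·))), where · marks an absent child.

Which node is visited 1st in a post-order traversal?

reed

Post-order visits the left subtree, then the right subtree, then the node.
At teak: go left to poppy.
  At poppy: no left child.
  At poppy: go right to bay.
    At bay: go left to lily.
      At lily: go left to reed.
        reed is a leaf — visit reed.
      At lily: no right child.
      Visit lily.
    At bay: go right to plum.
      At plum: go left to sage.
        sage is a leaf — visit sage.
      At plum: go right to lime.
        At lime: go left to moss.
          moss is a leaf — visit moss.
        At lime: no right child.
        Visit lime.
      Visit plum.
    Visit bay.
  Visit poppy.
At teak: go right to yew.
  At yew: go left to ivy.
    ivy is a leaf — visit ivy.
  At yew: go right to fir.
    At fir: go left to daisy.
      At daisy: go left to rye.
        rye is a leaf — visit rye.
      At daisy: no right child.
      Visit daisy.
    At fir: no right child.
    Visit fir.
  Visit yew.
Visit teak.
Full post-order sequence: reed, lily, sage, moss, lime, plum, bay, poppy, ivy, rye, daisy, fir, yew, teak.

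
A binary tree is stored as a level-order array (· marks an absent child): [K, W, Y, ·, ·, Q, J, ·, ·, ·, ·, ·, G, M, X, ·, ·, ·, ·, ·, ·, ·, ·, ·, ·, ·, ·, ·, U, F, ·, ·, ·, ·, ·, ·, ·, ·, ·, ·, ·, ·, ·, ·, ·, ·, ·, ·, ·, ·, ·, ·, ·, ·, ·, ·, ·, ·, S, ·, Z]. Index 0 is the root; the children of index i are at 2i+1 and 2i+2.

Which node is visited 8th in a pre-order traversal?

Pre-order visits the node, then its left subtree, then its right subtree.
Visit K.
At K: go left to W.
  W is a leaf — visit W.
At K: go right to Y.
  Visit Y.
  At Y: go left to Q.
    Visit Q.
    At Q: no left child.
    At Q: go right to G.
      G is a leaf — visit G.
  At Y: go right to J.
    Visit J.
    At J: go left to M.
      Visit M.
      At M: no left child.
      At M: go right to U.
        Visit U.
        At U: no left child.
        At U: go right to S.
          S is a leaf — visit S.
    At J: go right to X.
      Visit X.
      At X: go left to F.
        Visit F.
        At F: no left child.
        At F: go right to Z.
          Z is a leaf — visit Z.
      At X: no right child.
Full pre-order sequence: K, W, Y, Q, G, J, M, U, S, X, F, Z.

U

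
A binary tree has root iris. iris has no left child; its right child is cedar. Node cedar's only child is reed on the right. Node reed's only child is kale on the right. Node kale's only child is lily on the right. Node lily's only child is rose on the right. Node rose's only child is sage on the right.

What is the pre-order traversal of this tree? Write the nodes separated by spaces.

Pre-order visits the node, then its left subtree, then its right subtree.
Visit iris.
At iris: no left child.
At iris: go right to cedar.
  Visit cedar.
  At cedar: no left child.
  At cedar: go right to reed.
    Visit reed.
    At reed: no left child.
    At reed: go right to kale.
      Visit kale.
      At kale: no left child.
      At kale: go right to lily.
        Visit lily.
        At lily: no left child.
        At lily: go right to rose.
          Visit rose.
          At rose: no left child.
          At rose: go right to sage.
            sage is a leaf — visit sage.

iris cedar reed kale lily rose sage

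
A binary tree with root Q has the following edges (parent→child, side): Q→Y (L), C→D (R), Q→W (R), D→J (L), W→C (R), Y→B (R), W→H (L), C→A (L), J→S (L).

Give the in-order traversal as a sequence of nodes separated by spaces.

In-order visits the left subtree, then the node, then the right subtree.
At Q: go left to Y.
  At Y: no left child.
  Visit Y.
  At Y: go right to B.
    B is a leaf — visit B.
Visit Q.
At Q: go right to W.
  At W: go left to H.
    H is a leaf — visit H.
  Visit W.
  At W: go right to C.
    At C: go left to A.
      A is a leaf — visit A.
    Visit C.
    At C: go right to D.
      At D: go left to J.
        At J: go left to S.
          S is a leaf — visit S.
        Visit J.
        At J: no right child.
      Visit D.
      At D: no right child.

Y B Q H W A C S J D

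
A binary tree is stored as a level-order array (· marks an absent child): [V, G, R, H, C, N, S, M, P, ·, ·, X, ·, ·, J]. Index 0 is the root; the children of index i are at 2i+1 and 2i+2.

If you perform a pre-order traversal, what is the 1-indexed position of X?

Pre-order visits the node, then its left subtree, then its right subtree.
Visit V.
At V: go left to G.
  Visit G.
  At G: go left to H.
    Visit H.
    At H: go left to M.
      M is a leaf — visit M.
    At H: go right to P.
      P is a leaf — visit P.
  At G: go right to C.
    C is a leaf — visit C.
At V: go right to R.
  Visit R.
  At R: go left to N.
    Visit N.
    At N: go left to X.
      X is a leaf — visit X.
    At N: no right child.
  At R: go right to S.
    Visit S.
    At S: no left child.
    At S: go right to J.
      J is a leaf — visit J.
Full pre-order sequence: V, G, H, M, P, C, R, N, X, S, J.

9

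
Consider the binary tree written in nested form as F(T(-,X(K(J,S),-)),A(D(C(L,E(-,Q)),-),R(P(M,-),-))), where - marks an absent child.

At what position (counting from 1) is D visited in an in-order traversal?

11

In-order visits the left subtree, then the node, then the right subtree.
At F: go left to T.
  At T: no left child.
  Visit T.
  At T: go right to X.
    At X: go left to K.
      At K: go left to J.
        J is a leaf — visit J.
      Visit K.
      At K: go right to S.
        S is a leaf — visit S.
    Visit X.
    At X: no right child.
Visit F.
At F: go right to A.
  At A: go left to D.
    At D: go left to C.
      At C: go left to L.
        L is a leaf — visit L.
      Visit C.
      At C: go right to E.
        At E: no left child.
        Visit E.
        At E: go right to Q.
          Q is a leaf — visit Q.
    Visit D.
    At D: no right child.
  Visit A.
  At A: go right to R.
    At R: go left to P.
      At P: go left to M.
        M is a leaf — visit M.
      Visit P.
      At P: no right child.
    Visit R.
    At R: no right child.
Full in-order sequence: T, J, K, S, X, F, L, C, E, Q, D, A, M, P, R.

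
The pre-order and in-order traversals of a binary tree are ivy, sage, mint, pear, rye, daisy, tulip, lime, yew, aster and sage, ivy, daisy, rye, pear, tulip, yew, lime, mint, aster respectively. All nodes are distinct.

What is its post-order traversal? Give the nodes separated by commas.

sage, daisy, rye, yew, lime, tulip, pear, aster, mint, ivy

The first element of pre-order is the root; it splits in-order into left and right subtrees.
Root ivy: left subtree has 1 node {sage}, right has 8 {daisy, rye, pear, tulip, yew, lime, mint, aster}.
  Root mint: left subtree has 6 nodes {daisy, rye, pear, tulip, yew, lime}, right has 1 {aster}.
    Root pear: left subtree has 2 nodes {daisy, rye}, right has 3 {tulip, yew, lime}.
      Root rye: left subtree has 1 node {daisy}, right has 0 { }.
      Root tulip: left subtree has 0 nodes { }, right has 2 {yew, lime}.
        Root lime: left subtree has 1 node {yew}, right has 0 { }.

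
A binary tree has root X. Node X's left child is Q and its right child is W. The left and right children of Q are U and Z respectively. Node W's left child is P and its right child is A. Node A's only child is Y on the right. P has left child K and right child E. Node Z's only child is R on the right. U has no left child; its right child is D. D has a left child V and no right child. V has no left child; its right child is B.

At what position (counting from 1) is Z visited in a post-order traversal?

6

Post-order visits the left subtree, then the right subtree, then the node.
At X: go left to Q.
  At Q: go left to U.
    At U: no left child.
    At U: go right to D.
      At D: go left to V.
        At V: no left child.
        At V: go right to B.
          B is a leaf — visit B.
        Visit V.
      At D: no right child.
      Visit D.
    Visit U.
  At Q: go right to Z.
    At Z: no left child.
    At Z: go right to R.
      R is a leaf — visit R.
    Visit Z.
  Visit Q.
At X: go right to W.
  At W: go left to P.
    At P: go left to K.
      K is a leaf — visit K.
    At P: go right to E.
      E is a leaf — visit E.
    Visit P.
  At W: go right to A.
    At A: no left child.
    At A: go right to Y.
      Y is a leaf — visit Y.
    Visit A.
  Visit W.
Visit X.
Full post-order sequence: B, V, D, U, R, Z, Q, K, E, P, Y, A, W, X.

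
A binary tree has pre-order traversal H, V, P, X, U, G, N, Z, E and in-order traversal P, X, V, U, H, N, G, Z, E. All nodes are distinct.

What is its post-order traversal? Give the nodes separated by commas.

X, P, U, V, N, E, Z, G, H

The first element of pre-order is the root; it splits in-order into left and right subtrees.
Root H: left subtree has 4 nodes {P, X, V, U}, right has 4 {N, G, Z, E}.
  Root V: left subtree has 2 nodes {P, X}, right has 1 {U}.
    Root P: left subtree has 0 nodes { }, right has 1 {X}.
  Root G: left subtree has 1 node {N}, right has 2 {Z, E}.
    Root Z: left subtree has 0 nodes { }, right has 1 {E}.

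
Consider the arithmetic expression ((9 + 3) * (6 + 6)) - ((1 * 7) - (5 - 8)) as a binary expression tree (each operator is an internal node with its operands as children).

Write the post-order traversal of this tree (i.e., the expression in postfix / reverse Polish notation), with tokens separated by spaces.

9 3 + 6 6 + * 1 7 * 5 8 - - -

Post-order on an expression tree gives postfix notation: for each operator, emit left operand, right operand, then the operator.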